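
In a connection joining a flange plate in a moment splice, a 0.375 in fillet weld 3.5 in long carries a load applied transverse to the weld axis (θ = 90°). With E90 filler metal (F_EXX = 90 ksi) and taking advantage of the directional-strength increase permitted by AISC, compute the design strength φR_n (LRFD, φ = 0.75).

t_e = 0.707 × 0.375 = 0.2651 in; A_we = 0.2651 × 3.5 = 0.9279 in².
Directional factor: 1.0 + 0.5 sin^1.5(90°) = 1.5.
F_nw = 0.6 × 90 × 1.5 = 81 ksi.
φR_n = 0.75 × 81 × 0.9279 = 56.37 kips.

φR_n ≈ 56.4 kips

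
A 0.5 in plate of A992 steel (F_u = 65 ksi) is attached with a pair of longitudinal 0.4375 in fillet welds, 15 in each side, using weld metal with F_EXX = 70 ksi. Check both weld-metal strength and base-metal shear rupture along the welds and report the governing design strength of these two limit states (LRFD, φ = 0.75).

φR_n ≈ 292 kip (weld metal governs)

t_e = 0.707 × 0.4375 = 0.3093 in; L = 30 in.
Weld metal: φR_n = 0.75 × 0.6 × 70 × 0.3093 × 30 = 292.3 kip.
Base metal (shear rupture): φR_n = 0.75 × 0.6 × 65 × 0.5 × 30 = 438.8 kip.
Governing: weld metal.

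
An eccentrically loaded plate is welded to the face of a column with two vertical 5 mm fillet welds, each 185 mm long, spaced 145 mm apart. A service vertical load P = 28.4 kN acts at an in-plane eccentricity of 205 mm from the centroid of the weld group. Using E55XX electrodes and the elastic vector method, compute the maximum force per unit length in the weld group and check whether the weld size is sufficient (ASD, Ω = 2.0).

f_max ≈ 282 N/mm; adequate

E55XX → F_EXX = 550 MPa.
Total weld length L_w = 370 mm. Treat welds as unit-width lines.
Polar moment about centroid: J = 2[d³/12 + d(b/2)²] = 2[185³/12 + 185×72.5²] = 3000000 mm³.
Direct shear f_v = P/L_w = 28.4×10³ / 370 = 76.76 N/mm (vertical).
Torsion M = P·e = 28.4×10³ × 205 = 5822000 N·mm.
Critical point at (x, y) = (72.5, 92.5) from centroid. f_tx = M·y/J = 179.5 N/mm; f_ty = M·x/J = 140.7 N/mm.
Resultant f_max = √[f_tx² + (f_v + f_ty)²] = √[179.5² + (76.76 + 140.7)²] = 282 N/mm.
Capacity per unit length: r_n/Ω = (1/2.0) × 0.6 × 550 × (0.707 × 5) = 583.3 N/mm.
282 ≤ 583.3 → adequate.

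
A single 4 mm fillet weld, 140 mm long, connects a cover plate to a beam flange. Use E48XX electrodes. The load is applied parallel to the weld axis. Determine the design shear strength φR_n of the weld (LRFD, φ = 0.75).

φR_n ≈ 85.5 kN

E48XX → F_EXX = 480 MPa.
Effective throat t_e = 0.707 × 4 = 2.828 mm.
Total length L = 140 mm; A_we = 2.828 × 140 = 395.9 mm².
F_nw = 0.6 F_EXX = 0.6 × 480 = 288 MPa.
φR_n = 0.75 × 288 × 395.9 × 10⁻³ = 85.52 kN.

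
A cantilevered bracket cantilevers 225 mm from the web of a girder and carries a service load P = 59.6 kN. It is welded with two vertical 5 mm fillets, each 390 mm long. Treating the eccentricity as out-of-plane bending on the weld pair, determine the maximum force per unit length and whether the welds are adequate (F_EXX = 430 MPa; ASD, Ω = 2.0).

L_w = 2 × 390 = 780 mm; section modulus (unit throat) S = 2 × L²/6 = 50700 mm².
Direct shear f_v = P/L_w = 59.6×10³/780 = 76.41 N/mm.
Moment M = P × e = 59.6×10³ × 225 = 13410000 N·mm; bending f_b = M/S = 264.5 N/mm.
f_max = √(f_v² + f_b²) = √(76.41² + 264.5²) = 275.3 N/mm.
r_n/Ω = (1/2.0) × 0.6 × 430 × (0.707 × 5) = 456 N/mm → adequate.

f_max ≈ 275 N/mm; adequate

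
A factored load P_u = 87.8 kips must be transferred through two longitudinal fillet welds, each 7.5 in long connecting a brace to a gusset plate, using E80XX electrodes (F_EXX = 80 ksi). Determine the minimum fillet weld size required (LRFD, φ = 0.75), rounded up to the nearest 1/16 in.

Total weld length L = 15 in.
Required throat t_e = P_u / (φ × 0.6 F_EXX × L) = 87.8 / (0.75 × 0.6 × 80 × 15) = 0.1626 in.
Required leg w = t_e / 0.707 = 0.23 in → use 1/4 in.

w = 1/4 in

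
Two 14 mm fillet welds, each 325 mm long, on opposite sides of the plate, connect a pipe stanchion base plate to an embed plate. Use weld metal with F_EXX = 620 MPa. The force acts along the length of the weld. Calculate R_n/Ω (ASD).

Effective throat t_e = 0.707 × 14 = 9.898 mm.
Total length L = 650 mm; A_we = 9.898 × 650 = 6434 mm².
F_nw = 0.6 F_EXX = 0.6 × 620 = 372 MPa.
R_n = 372 × 6434 × 10⁻³ = 2393 kN; R_n/Ω = 2393/2.0 = 1197 kN.

R_n/Ω ≈ 1200 kN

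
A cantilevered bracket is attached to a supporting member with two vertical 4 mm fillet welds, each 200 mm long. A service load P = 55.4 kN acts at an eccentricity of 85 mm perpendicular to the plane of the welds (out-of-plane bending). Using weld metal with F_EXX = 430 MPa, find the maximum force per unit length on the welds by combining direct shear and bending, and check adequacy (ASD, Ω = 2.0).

L_w = 2 × 200 = 400 mm; section modulus (unit throat) S = 2 × L²/6 = 13330 mm².
Direct shear f_v = P/L_w = 55.4×10³/400 = 138.5 N/mm.
Moment M = P × e = 55.4×10³ × 85 = 4709000 N·mm; bending f_b = M/S = 353.2 N/mm.
f_max = √(f_v² + f_b²) = √(138.5² + 353.2²) = 379.4 N/mm.
r_n/Ω = (1/2.0) × 0.6 × 430 × (0.707 × 4) = 364.8 N/mm → NOT adequate.

f_max ≈ 379 N/mm; NOT adequate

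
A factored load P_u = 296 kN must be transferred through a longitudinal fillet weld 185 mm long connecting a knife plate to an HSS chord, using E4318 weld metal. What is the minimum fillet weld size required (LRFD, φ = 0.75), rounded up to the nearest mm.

w = 12 mm

E43XX → F_EXX = 430 MPa.
Total weld length L = 185 mm.
Required throat t_e = P_u / (φ × 0.6 F_EXX × L) = 296 / (0.75 × 0.6 × 430 × 185 × 10⁻³) = 8.269 mm.
Required leg w = t_e / 0.707 = 11.7 mm → use 12 mm.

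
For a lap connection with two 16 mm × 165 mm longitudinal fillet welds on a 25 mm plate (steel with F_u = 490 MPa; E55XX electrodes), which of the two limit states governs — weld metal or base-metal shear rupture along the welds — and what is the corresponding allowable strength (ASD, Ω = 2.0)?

R_n/Ω ≈ 616 kN (weld metal governs)

E55XX → F_EXX = 550 MPa.
t_e = 0.707 × 16 = 11.31 mm; L = 330 mm.
Weld metal: R_n/Ω = (1/2.0) × 0.6 × 550 × 11.31 × 330 × 10⁻³ = 615.9 kN.
Base metal (shear rupture): R_n/Ω = (1/2.0) × 0.6 × 490 × 25 × 330 × 10⁻³ = 1213 kN.
Governing: weld metal.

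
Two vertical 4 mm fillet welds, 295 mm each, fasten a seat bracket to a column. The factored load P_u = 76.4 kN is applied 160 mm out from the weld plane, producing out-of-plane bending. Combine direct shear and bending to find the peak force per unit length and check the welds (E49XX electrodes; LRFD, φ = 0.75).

E49XX → F_EXX = 490 MPa.
L_w = 2 × 295 = 590 mm; section modulus (unit throat) S = 2 × L²/6 = 29010 mm².
Direct shear f_v = P/L_w = 76.4×10³/590 = 129.5 N/mm.
Moment M = P × e = 76.4×10³ × 160 = 12224000 N·mm; bending f_b = M/S = 421.4 N/mm.
f_max = √(f_v² + f_b²) = √(129.5² + 421.4²) = 440.8 N/mm.
φr_n = 0.75 × 0.6 × 490 × (0.707 × 4) = 623.6 N/mm → adequate.

f_max ≈ 441 N/mm; adequate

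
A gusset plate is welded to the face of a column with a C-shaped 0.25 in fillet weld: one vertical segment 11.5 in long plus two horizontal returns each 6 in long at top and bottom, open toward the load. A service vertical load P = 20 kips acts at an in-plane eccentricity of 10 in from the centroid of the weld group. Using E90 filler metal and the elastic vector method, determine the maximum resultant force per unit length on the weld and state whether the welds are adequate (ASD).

f_max ≈ 2.98 kip/in; adequate

E90XX → F_EXX = 90 ksi.
Total weld length L_w = 23.5 in. Treat welds as unit-width lines.
Centroid: x̄ = 2×6×3 / 23.5 = 1.532 in from the vertical weld.
Polar moment about centroid: J = I_x + I_y = [11.5³/12 + 2×6×5.75²] + [11.5×1.532² + 2(6³/12 + 6×1.468²)] = 612.3 in³.
Direct shear f_v = P/L_w = 20 / 23.5 = 0.8511 kip/in (vertical).
Torsion M = P·e = 20 × 10 = 200 kip·in.
Critical point at (x, y) = (4.468, 5.75) from centroid. f_tx = M·y/J = 1.878 kip/in; f_ty = M·x/J = 1.459 kip/in.
Resultant f_max = √[f_tx² + (f_v + f_ty)²] = √[1.878² + (0.8511 + 1.459)²] = 2.977 kip/in.
Capacity per unit length: r_n/Ω = (1/2.0) × 0.6 × 90 × (0.707 × 0.25) = 4.772 kip/in.
2.977 ≤ 4.772 → adequate.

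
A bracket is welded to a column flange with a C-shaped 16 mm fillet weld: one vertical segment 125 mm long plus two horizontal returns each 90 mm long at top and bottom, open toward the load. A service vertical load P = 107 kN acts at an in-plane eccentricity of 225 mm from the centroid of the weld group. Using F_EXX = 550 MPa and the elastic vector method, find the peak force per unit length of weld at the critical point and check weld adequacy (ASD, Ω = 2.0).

Total weld length L_w = 305 mm. Treat welds as unit-width lines.
Centroid: x̄ = 2×90×45 / 305 = 26.56 mm from the vertical weld.
Polar moment about centroid: J = I_x + I_y = [125³/12 + 2×90×62.5²] + [125×26.56² + 2(90³/12 + 90×18.44²)] = 1137000 mm³.
Direct shear f_v = P/L_w = 107×10³ / 305 = 350.8 N/mm (vertical).
Torsion M = P·e = 107×10³ × 225 = 24075000 N·mm.
Critical point at (x, y) = (63.44, 62.5) from centroid. f_tx = M·y/J = 1324 N/mm; f_ty = M·x/J = 1344 N/mm.
Resultant f_max = √[f_tx² + (f_v + f_ty)²] = √[1324² + (350.8 + 1344)²] = 2150 N/mm.
Capacity per unit length: r_n/Ω = (1/2.0) × 0.6 × 550 × (0.707 × 16) = 1866 N/mm.
2150 > 1866 → NOT adequate.

f_max ≈ 2150 N/mm; NOT adequate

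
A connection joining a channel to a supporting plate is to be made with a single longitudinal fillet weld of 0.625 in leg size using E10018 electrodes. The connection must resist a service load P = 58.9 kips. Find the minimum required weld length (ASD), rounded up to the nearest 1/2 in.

E100XX → F_EXX = 100 ksi.
Throat t_e = 0.707 × 0.625 = 0.4419 in.
r_n/Ω = (0.6 × 100 × 0.4419) / 2.0 = 13.26 kip/in.
L_req = P / (r_n/Ω) = 58.9 / 13.26 = 4.443 in total.
Round up → use L = 4.5 in.

L = 4.5 in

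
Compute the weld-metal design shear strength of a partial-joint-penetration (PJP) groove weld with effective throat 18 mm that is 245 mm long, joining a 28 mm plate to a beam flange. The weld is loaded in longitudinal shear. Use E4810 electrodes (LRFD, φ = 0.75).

E48XX → F_EXX = 480 MPa.
Effective throat (given) t_e = 18 mm.
A_we = 18 × 245 = 4410 mm².
F_nw = 0.6 F_EXX = 288 MPa.
φR_n = 0.75 × 288 × 4410 × 10⁻³ = 952.6 kN.

φR_n ≈ 953 kN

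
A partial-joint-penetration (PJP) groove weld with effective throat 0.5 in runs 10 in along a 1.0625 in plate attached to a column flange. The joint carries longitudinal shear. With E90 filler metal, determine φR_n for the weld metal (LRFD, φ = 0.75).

φR_n ≈ 202 kip

E90XX → F_EXX = 90 ksi.
Effective throat (given) t_e = 0.5 in.
A_we = 0.5 × 10 = 5 in².
F_nw = 0.6 F_EXX = 54 ksi.
φR_n = 0.75 × 54 × 5 = 202.5 kip.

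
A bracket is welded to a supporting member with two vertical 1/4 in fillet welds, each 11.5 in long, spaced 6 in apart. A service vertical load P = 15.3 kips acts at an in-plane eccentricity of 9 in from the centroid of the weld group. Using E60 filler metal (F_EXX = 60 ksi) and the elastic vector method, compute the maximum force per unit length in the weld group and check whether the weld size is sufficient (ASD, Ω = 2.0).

Total weld length L_w = 23 in. Treat welds as unit-width lines.
Polar moment about centroid: J = 2[d³/12 + d(b/2)²] = 2[11.5³/12 + 11.5×3²] = 460.5 in³.
Direct shear f_v = P/L_w = 15.3 / 23 = 0.6652 kip/in (vertical).
Torsion M = P·e = 15.3 × 9 = 137.7 kip·in.
Critical point at (x, y) = (3, 5.75) from centroid. f_tx = M·y/J = 1.719 kip/in; f_ty = M·x/J = 0.8971 kip/in.
Resultant f_max = √[f_tx² + (f_v + f_ty)²] = √[1.719² + (0.6652 + 0.8971)²] = 2.323 kip/in.
Capacity per unit length: r_n/Ω = (1/2.0) × 0.6 × 60 × (0.707 × 0.25) = 3.181 kip/in.
2.323 ≤ 3.181 → adequate.

f_max ≈ 2.32 kip/in; adequate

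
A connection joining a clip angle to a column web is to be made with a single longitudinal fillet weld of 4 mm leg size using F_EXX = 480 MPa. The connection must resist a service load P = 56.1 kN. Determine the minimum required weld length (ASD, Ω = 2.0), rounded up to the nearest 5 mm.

Throat t_e = 0.707 × 4 = 2.828 mm.
r_n/Ω = (0.6 × 480 × 2.828) / 2.0 = 407.2 N/mm = 0.4072 kN/mm.
L_req = P / (r_n/Ω) = 56.1 / 0.4072 = 137.8 mm total.
Round up → use L = 140 mm.

L = 140 mm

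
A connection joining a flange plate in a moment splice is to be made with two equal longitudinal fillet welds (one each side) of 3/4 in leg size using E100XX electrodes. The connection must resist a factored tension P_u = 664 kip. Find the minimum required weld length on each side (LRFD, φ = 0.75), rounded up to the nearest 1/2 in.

L = 14 in on each side

E100XX → F_EXX = 100 ksi.
Throat t_e = 0.707 × 0.75 = 0.5302 in.
φr_n = 0.75 × 0.6 × 100 × 0.5302 = 23.86 kip/in.
L_req = P_u / φr_n = 664 / 23.86 = 27.83 in total.
Per side: 27.83 / 2 = 13.91 in.
Round up → use L = 14 in on each side.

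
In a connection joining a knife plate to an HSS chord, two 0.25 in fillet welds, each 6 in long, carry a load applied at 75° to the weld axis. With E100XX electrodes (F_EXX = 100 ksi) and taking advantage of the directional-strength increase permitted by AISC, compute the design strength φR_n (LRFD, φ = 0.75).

t_e = 0.707 × 0.25 = 0.1767 in; A_we = 0.1767 × 12 = 2.121 in².
Directional factor: 1.0 + 0.5 sin^1.5(75°) = 1.475.
F_nw = 0.6 × 100 × 1.475 = 88.48 ksi.
φR_n = 0.75 × 88.48 × 2.121 = 140.7 kips.

φR_n ≈ 141 kips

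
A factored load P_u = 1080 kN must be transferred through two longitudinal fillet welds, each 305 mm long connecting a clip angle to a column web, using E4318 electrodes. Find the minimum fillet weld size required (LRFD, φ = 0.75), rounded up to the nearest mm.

E43XX → F_EXX = 430 MPa.
Total weld length L = 610 mm.
Required throat t_e = P_u / (φ × 0.6 F_EXX × L) = 1080 / (0.75 × 0.6 × 430 × 610 × 10⁻³) = 9.15 mm.
Required leg w = t_e / 0.707 = 12.94 mm → use 13 mm.

w = 13 mm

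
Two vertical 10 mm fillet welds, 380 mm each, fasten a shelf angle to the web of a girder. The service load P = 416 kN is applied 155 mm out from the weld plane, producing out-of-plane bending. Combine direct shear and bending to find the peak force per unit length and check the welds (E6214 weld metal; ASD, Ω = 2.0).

f_max ≈ 1450 N/mm; NOT adequate

E62XX → F_EXX = 620 MPa.
L_w = 2 × 380 = 760 mm; section modulus (unit throat) S = 2 × L²/6 = 48130 mm².
Direct shear f_v = P/L_w = 416×10³/760 = 547.4 N/mm.
Moment M = P × e = 416×10³ × 155 = 64480000 N·mm; bending f_b = M/S = 1340 N/mm.
f_max = √(f_v² + f_b²) = √(547.4² + 1340²) = 1447 N/mm.
r_n/Ω = (1/2.0) × 0.6 × 620 × (0.707 × 10) = 1315 N/mm → NOT adequate.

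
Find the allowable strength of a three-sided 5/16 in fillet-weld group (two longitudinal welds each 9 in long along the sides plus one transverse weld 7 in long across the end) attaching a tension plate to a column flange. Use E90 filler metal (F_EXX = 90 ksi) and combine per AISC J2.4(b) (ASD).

R_n/Ω ≈ 154 kip

t_e = 0.707 × 0.3125 = 0.2209 in.
R_nwl = 0.6 × 90 × 0.2209 × 18 = 214.8 kip (longitudinal, 2 welds).
R_nwt = 0.6 × 90 × 0.2209 × 7 = 83.51 kip (transverse, base value).
(i) R_nwl + R_nwt = 298.3 kip; (ii) 0.85 R_nwl + 1.5 R_nwt = 307.8 kip.
R_n = max = 307.8 kip [governs: (ii)]; R_n/Ω = 153.9 kip.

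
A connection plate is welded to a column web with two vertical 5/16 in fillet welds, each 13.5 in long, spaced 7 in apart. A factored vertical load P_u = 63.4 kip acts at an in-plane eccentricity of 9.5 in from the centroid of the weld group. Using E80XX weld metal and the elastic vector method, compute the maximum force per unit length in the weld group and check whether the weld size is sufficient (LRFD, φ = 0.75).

f_max ≈ 7.56 kip/in; adequate

E80XX → F_EXX = 80 ksi.
Total weld length L_w = 27 in. Treat welds as unit-width lines.
Polar moment about centroid: J = 2[d³/12 + d(b/2)²] = 2[13.5³/12 + 13.5×3.5²] = 740.8 in³.
Direct shear f_v = P/L_w = 63.4 / 27 = 2.348 kip/in (vertical).
Torsion M = P·e = 63.4 × 9.5 = 602.3 kip·in.
Critical point at (x, y) = (3.5, 6.75) from centroid. f_tx = M·y/J = 5.488 kip/in; f_ty = M·x/J = 2.846 kip/in.
Resultant f_max = √[f_tx² + (f_v + f_ty)²] = √[5.488² + (2.348 + 2.846)²] = 7.556 kip/in.
Capacity per unit length: φr_n = 0.75 × 0.6 × 80 × (0.707 × 0.3125) = 7.954 kip/in.
7.556 ≤ 7.954 → adequate.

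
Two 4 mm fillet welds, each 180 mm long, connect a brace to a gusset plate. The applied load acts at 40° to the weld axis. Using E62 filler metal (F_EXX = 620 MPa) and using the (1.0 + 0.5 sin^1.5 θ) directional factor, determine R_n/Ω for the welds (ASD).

t_e = 0.707 × 4 = 2.828 mm; A_we = 2.828 × 360 = 1018 mm².
Directional factor: 1.0 + 0.5 sin^1.5(40°) = 1.258.
F_nw = 0.6 × 620 × 1.258 = 467.9 MPa.
R_n/Ω = (467.9 × 1018) / 2.0 × 10⁻³ = 238.2 kN.

R_n/Ω ≈ 238 kN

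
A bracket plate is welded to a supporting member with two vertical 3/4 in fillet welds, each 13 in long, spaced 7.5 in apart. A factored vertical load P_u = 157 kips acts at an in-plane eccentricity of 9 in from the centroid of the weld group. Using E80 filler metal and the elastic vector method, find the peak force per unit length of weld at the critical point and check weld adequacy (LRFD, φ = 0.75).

f_max ≈ 18.3 kip/in; adequate

E80XX → F_EXX = 80 ksi.
Total weld length L_w = 26 in. Treat welds as unit-width lines.
Polar moment about centroid: J = 2[d³/12 + d(b/2)²] = 2[13³/12 + 13×3.75²] = 731.8 in³.
Direct shear f_v = P/L_w = 157 / 26 = 6.038 kip/in (vertical).
Torsion M = P·e = 157 × 9 = 1413 kip·in.
Critical point at (x, y) = (3.75, 6.5) from centroid. f_tx = M·y/J = 12.55 kip/in; f_ty = M·x/J = 7.241 kip/in.
Resultant f_max = √[f_tx² + (f_v + f_ty)²] = √[12.55² + (6.038 + 7.241)²] = 18.27 kip/in.
Capacity per unit length: φr_n = 0.75 × 0.6 × 80 × (0.707 × 0.75) = 19.09 kip/in.
18.27 ≤ 19.09 → adequate.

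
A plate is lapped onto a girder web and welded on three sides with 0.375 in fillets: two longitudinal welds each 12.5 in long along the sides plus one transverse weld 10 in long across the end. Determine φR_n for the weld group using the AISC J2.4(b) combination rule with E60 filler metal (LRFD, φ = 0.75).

φR_n ≈ 259 kip

E60XX → F_EXX = 60 ksi.
t_e = 0.707 × 0.375 = 0.2651 in.
R_nwl = 0.6 × 60 × 0.2651 × 25 = 238.6 kip (longitudinal, 2 welds).
R_nwt = 0.6 × 60 × 0.2651 × 10 = 95.44 kip (transverse, base value).
(i) R_nwl + R_nwt = 334.1 kip; (ii) 0.85 R_nwl + 1.5 R_nwt = 346 kip.
R_n = max = 346 kip [governs: (ii)]; φR_n = 259.5 kip.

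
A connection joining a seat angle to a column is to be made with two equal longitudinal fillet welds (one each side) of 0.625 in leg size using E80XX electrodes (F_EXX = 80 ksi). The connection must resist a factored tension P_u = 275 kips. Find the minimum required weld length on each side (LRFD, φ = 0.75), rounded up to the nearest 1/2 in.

Throat t_e = 0.707 × 0.625 = 0.4419 in.
φr_n = 0.75 × 0.6 × 80 × 0.4419 = 15.91 kips/in.
L_req = P_u / φr_n = 275 / 15.91 = 17.29 in total.
Per side: 17.29 / 2 = 8.644 in.
Round up → use L = 9 in on each side.

L = 9 in on each side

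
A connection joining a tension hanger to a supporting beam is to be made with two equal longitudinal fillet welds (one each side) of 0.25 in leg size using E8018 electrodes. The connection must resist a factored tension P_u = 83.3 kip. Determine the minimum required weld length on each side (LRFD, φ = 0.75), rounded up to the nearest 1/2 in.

E80XX → F_EXX = 80 ksi.
Throat t_e = 0.707 × 0.25 = 0.1767 in.
φr_n = 0.75 × 0.6 × 80 × 0.1767 = 6.363 kip/in.
L_req = P_u / φr_n = 83.3 / 6.363 = 13.09 in total.
Per side: 13.09 / 2 = 6.546 in.
Round up → use L = 7 in on each side.

L = 7 in on each side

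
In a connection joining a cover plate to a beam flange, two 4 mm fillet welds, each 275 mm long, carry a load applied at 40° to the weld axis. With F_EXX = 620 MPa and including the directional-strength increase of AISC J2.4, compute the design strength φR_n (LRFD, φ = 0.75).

φR_n ≈ 546 kN

t_e = 0.707 × 4 = 2.828 mm; A_we = 2.828 × 550 = 1555 mm².
Directional factor: 1.0 + 0.5 sin^1.5(40°) = 1.258.
F_nw = 0.6 × 620 × 1.258 = 467.9 MPa.
φR_n = 0.75 × 467.9 × 1555 × 10⁻³ = 545.8 kN.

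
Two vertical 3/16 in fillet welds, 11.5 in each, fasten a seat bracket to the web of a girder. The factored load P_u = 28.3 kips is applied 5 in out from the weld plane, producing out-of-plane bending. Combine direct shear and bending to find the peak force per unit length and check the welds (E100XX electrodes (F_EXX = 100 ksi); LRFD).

f_max ≈ 3.44 kip/in; adequate

L_w = 2 × 11.5 = 23 in; section modulus (unit throat) S = 2 × L²/6 = 44.08 in².
Direct shear f_v = P/L_w = 28.3/23 = 1.23 kip/in.
Moment M = P × e = 28.3 × 5 = 141.5 kip·in; bending f_b = M/S = 3.21 kip/in.
f_max = √(f_v² + f_b²) = √(1.23² + 3.21²) = 3.438 kip/in.
φr_n = 0.75 × 0.6 × 100 × (0.707 × 0.1875) = 5.965 kip/in → adequate.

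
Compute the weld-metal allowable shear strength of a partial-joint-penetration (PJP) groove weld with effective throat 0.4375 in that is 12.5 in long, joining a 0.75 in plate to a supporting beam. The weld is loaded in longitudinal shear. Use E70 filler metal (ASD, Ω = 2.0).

R_n/Ω ≈ 115 kip

E70XX → F_EXX = 70 ksi.
Effective throat (given) t_e = 0.4375 in.
A_we = 0.4375 × 12.5 = 5.469 in².
F_nw = 0.6 F_EXX = 42 ksi.
R_n/Ω = (42 × 5.469) / 2.0 = 114.8 kip.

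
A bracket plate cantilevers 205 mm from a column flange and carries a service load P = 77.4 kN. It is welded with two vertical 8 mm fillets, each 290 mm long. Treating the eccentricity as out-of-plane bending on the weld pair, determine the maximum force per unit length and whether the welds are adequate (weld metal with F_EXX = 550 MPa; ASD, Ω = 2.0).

L_w = 2 × 290 = 580 mm; section modulus (unit throat) S = 2 × L²/6 = 28030 mm².
Direct shear f_v = P/L_w = 77.4×10³/580 = 133.4 N/mm.
Moment M = P × e = 77.4×10³ × 205 = 15867000 N·mm; bending f_b = M/S = 566 N/mm.
f_max = √(f_v² + f_b²) = √(133.4² + 566²) = 581.5 N/mm.
r_n/Ω = (1/2.0) × 0.6 × 550 × (0.707 × 8) = 933.2 N/mm → adequate.

f_max ≈ 582 N/mm; adequate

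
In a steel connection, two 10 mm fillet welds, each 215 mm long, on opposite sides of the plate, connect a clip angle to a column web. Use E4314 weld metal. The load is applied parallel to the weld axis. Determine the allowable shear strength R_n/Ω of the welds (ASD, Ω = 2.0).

E43XX → F_EXX = 430 MPa.
Effective throat t_e = 0.707 × 10 = 7.07 mm.
Total length L = 430 mm; A_we = 7.07 × 430 = 3040 mm².
F_nw = 0.6 F_EXX = 0.6 × 430 = 258 MPa.
R_n = 258 × 3040 × 10⁻³ = 784.3 kN; R_n/Ω = 784.3/2.0 = 392.2 kN.

R_n/Ω ≈ 392 kN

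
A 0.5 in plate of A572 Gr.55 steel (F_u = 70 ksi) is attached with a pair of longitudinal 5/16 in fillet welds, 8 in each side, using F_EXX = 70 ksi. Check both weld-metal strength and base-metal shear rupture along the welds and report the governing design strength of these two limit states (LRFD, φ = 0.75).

φR_n ≈ 111 kip (weld metal governs)

t_e = 0.707 × 0.3125 = 0.2209 in; L = 16 in.
Weld metal: φR_n = 0.75 × 0.6 × 70 × 0.2209 × 16 = 111.4 kip.
Base metal (shear rupture): φR_n = 0.75 × 0.6 × 70 × 0.5 × 16 = 252 kip.
Governing: weld metal.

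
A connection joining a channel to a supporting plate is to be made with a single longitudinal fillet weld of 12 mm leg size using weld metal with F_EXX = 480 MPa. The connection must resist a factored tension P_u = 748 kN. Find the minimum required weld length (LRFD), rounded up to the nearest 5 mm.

L = 410 mm

Throat t_e = 0.707 × 12 = 8.484 mm.
φr_n = 0.75 × 0.6 × 480 × 8.484 × 10⁻³ = 1.833 kN/mm.
L_req = P_u / φr_n = 748 / 1.833 = 408.2 mm total.
Round up → use L = 410 mm.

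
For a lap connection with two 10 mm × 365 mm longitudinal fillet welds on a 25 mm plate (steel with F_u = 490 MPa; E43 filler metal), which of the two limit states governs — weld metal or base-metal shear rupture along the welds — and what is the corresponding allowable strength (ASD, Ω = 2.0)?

E43XX → F_EXX = 430 MPa.
t_e = 0.707 × 10 = 7.07 mm; L = 730 mm.
Weld metal: R_n/Ω = (1/2.0) × 0.6 × 430 × 7.07 × 730 × 10⁻³ = 665.8 kN.
Base metal (shear rupture): R_n/Ω = (1/2.0) × 0.6 × 490 × 25 × 730 × 10⁻³ = 2683 kN.
Governing: weld metal.

R_n/Ω ≈ 666 kN (weld metal governs)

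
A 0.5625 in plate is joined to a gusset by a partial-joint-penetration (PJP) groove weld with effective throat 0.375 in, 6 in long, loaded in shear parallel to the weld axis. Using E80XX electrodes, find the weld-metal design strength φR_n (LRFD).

E80XX → F_EXX = 80 ksi.
Effective throat (given) t_e = 0.375 in.
A_we = 0.375 × 6 = 2.25 in².
F_nw = 0.6 F_EXX = 48 ksi.
φR_n = 0.75 × 48 × 2.25 = 81 kips.

φR_n ≈ 81 kips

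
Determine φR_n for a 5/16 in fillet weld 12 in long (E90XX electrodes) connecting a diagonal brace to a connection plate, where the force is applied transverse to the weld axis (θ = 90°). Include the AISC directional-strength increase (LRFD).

E90XX → F_EXX = 90 ksi.
t_e = 0.707 × 0.3125 = 0.2209 in; A_we = 0.2209 × 12 = 2.651 in².
Directional factor: 1.0 + 0.5 sin^1.5(90°) = 1.5.
F_nw = 0.6 × 90 × 1.5 = 81 ksi.
φR_n = 0.75 × 81 × 2.651 = 161.1 kip.

φR_n ≈ 161 kip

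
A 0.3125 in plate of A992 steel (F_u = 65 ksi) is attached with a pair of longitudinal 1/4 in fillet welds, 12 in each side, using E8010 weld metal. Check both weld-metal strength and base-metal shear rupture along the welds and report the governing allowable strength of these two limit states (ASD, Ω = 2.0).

R_n/Ω ≈ 102 kips (weld metal governs)

E80XX → F_EXX = 80 ksi.
t_e = 0.707 × 0.25 = 0.1767 in; L = 24 in.
Weld metal: R_n/Ω = (1/2.0) × 0.6 × 80 × 0.1767 × 24 = 101.8 kips.
Base metal (shear rupture): R_n/Ω = (1/2.0) × 0.6 × 65 × 0.3125 × 24 = 146.2 kips.
Governing: weld metal.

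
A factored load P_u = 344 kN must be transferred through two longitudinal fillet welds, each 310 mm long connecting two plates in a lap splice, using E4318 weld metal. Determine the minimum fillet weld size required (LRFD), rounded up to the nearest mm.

E43XX → F_EXX = 430 MPa.
Total weld length L = 620 mm.
Required throat t_e = P_u / (φ × 0.6 F_EXX × L) = 344 / (0.75 × 0.6 × 430 × 620 × 10⁻³) = 2.867 mm.
Required leg w = t_e / 0.707 = 4.056 mm → use 5 mm.

w = 5 mm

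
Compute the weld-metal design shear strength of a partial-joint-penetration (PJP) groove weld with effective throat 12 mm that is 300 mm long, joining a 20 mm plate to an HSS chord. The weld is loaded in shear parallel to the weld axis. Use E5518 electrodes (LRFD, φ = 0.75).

φR_n ≈ 891 kN

E55XX → F_EXX = 550 MPa.
Effective throat (given) t_e = 12 mm.
A_we = 12 × 300 = 3600 mm².
F_nw = 0.6 F_EXX = 330 MPa.
φR_n = 0.75 × 330 × 3600 × 10⁻³ = 891 kN.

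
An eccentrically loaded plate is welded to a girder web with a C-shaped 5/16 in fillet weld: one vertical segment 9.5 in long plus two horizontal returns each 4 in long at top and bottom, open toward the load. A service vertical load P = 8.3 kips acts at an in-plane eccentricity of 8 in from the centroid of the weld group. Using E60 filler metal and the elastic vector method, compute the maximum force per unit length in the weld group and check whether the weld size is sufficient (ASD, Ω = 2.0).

f_max ≈ 1.65 kip/in; adequate

E60XX → F_EXX = 60 ksi.
Total weld length L_w = 17.5 in. Treat welds as unit-width lines.
Centroid: x̄ = 2×4×2 / 17.5 = 0.9143 in from the vertical weld.
Polar moment about centroid: J = I_x + I_y = [9.5³/12 + 2×4×4.75²] + [9.5×0.9143² + 2(4³/12 + 4×1.086²)] = 280 in³.
Direct shear f_v = P/L_w = 8.3 / 17.5 = 0.4743 kip/in (vertical).
Torsion M = P·e = 8.3 × 8 = 66.4 kip·in.
Critical point at (x, y) = (3.086, 4.75) from centroid. f_tx = M·y/J = 1.126 kip/in; f_ty = M·x/J = 0.7318 kip/in.
Resultant f_max = √[f_tx² + (f_v + f_ty)²] = √[1.126² + (0.4743 + 0.7318)²] = 1.65 kip/in.
Capacity per unit length: r_n/Ω = (1/2.0) × 0.6 × 60 × (0.707 × 0.3125) = 3.977 kip/in.
1.65 ≤ 3.977 → adequate.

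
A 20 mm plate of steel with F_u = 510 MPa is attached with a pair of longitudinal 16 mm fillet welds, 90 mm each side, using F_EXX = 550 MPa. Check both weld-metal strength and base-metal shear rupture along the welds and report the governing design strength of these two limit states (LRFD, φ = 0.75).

t_e = 0.707 × 16 = 11.31 mm; L = 180 mm.
Weld metal: φR_n = 0.75 × 0.6 × 550 × 11.31 × 180 × 10⁻³ = 503.9 kN.
Base metal (shear rupture): φR_n = 0.75 × 0.6 × 510 × 20 × 180 × 10⁻³ = 826.2 kN.
Governing: weld metal.

φR_n ≈ 504 kN (weld metal governs)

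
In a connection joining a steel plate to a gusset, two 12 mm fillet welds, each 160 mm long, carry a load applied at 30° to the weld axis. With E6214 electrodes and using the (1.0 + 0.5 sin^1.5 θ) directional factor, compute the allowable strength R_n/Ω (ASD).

E62XX → F_EXX = 620 MPa.
t_e = 0.707 × 12 = 8.484 mm; A_we = 8.484 × 320 = 2715 mm².
Directional factor: 1.0 + 0.5 sin^1.5(30°) = 1.177.
F_nw = 0.6 × 620 × 1.177 = 437.8 MPa.
R_n/Ω = (437.8 × 2715) / 2.0 × 10⁻³ = 594.2 kN.

R_n/Ω ≈ 594 kN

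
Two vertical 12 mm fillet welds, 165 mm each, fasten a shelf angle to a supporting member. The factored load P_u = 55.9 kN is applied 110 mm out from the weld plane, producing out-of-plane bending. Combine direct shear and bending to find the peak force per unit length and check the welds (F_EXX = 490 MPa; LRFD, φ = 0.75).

L_w = 2 × 165 = 330 mm; section modulus (unit throat) S = 2 × L²/6 = 9075 mm².
Direct shear f_v = P/L_w = 55.9×10³/330 = 169.4 N/mm.
Moment M = P × e = 55.9×10³ × 110 = 6149000 N·mm; bending f_b = M/S = 677.6 N/mm.
f_max = √(f_v² + f_b²) = √(169.4² + 677.6²) = 698.4 N/mm.
φr_n = 0.75 × 0.6 × 490 × (0.707 × 12) = 1871 N/mm → adequate.

f_max ≈ 698 N/mm; adequate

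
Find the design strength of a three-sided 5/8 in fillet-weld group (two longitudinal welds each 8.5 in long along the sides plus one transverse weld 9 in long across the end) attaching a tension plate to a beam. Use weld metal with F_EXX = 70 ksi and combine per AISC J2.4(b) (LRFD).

t_e = 0.707 × 0.625 = 0.4419 in.
R_nwl = 0.6 × 70 × 0.4419 × 17 = 315.5 kips (longitudinal, 2 welds).
R_nwt = 0.6 × 70 × 0.4419 × 9 = 167 kips (transverse, base value).
(i) R_nwl + R_nwt = 482.5 kips; (ii) 0.85 R_nwl + 1.5 R_nwt = 518.7 kips.
R_n = max = 518.7 kips [governs: (ii)]; φR_n = 389 kips.

φR_n ≈ 389 kips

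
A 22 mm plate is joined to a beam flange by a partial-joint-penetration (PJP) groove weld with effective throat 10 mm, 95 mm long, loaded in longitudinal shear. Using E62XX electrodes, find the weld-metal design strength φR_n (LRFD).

E62XX → F_EXX = 620 MPa.
Effective throat (given) t_e = 10 mm.
A_we = 10 × 95 = 950 mm².
F_nw = 0.6 F_EXX = 372 MPa.
φR_n = 0.75 × 372 × 950 × 10⁻³ = 265.1 kN.

φR_n ≈ 265 kN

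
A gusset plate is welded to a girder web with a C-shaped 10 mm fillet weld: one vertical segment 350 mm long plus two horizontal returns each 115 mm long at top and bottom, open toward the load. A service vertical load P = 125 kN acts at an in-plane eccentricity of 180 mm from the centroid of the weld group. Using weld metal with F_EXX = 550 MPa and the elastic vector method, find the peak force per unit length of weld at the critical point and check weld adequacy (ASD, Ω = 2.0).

f_max ≈ 529 N/mm; adequate

Total weld length L_w = 580 mm. Treat welds as unit-width lines.
Centroid: x̄ = 2×115×57.5 / 580 = 22.8 mm from the vertical weld.
Polar moment about centroid: J = I_x + I_y = [350³/12 + 2×115×175²] + [350×22.8² + 2(115³/12 + 115×34.7²)] = 11330000 mm³.
Direct shear f_v = P/L_w = 125×10³ / 580 = 215.5 N/mm (vertical).
Torsion M = P·e = 125×10³ × 180 = 22500000 N·mm.
Critical point at (x, y) = (92.2, 175) from centroid. f_tx = M·y/J = 347.6 N/mm; f_ty = M·x/J = 183.1 N/mm.
Resultant f_max = √[f_tx² + (f_v + f_ty)²] = √[347.6² + (215.5 + 183.1)²] = 528.9 N/mm.
Capacity per unit length: r_n/Ω = (1/2.0) × 0.6 × 550 × (0.707 × 10) = 1167 N/mm.
528.9 ≤ 1167 → adequate.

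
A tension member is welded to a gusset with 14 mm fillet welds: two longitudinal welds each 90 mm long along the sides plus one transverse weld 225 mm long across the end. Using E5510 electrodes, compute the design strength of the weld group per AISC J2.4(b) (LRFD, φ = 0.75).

φR_n ≈ 1200 kN

E55XX → F_EXX = 550 MPa.
t_e = 0.707 × 14 = 9.898 mm.
R_nwl = 0.6 × 550 × 9.898 × 180 × 10⁻³ = 587.9 kN (longitudinal, 2 welds).
R_nwt = 0.6 × 550 × 9.898 × 225 × 10⁻³ = 734.9 kN (transverse, base value).
(i) R_nwl + R_nwt = 1323 kN; (ii) 0.85 R_nwl + 1.5 R_nwt = 1602 kN.
R_n = max = 1602 kN [governs: (ii)]; φR_n = 1202 kN.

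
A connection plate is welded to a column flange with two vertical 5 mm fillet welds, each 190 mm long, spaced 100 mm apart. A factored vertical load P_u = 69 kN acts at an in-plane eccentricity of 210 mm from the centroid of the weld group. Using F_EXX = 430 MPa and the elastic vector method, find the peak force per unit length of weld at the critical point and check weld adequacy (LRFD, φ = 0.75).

f_max ≈ 843 N/mm; NOT adequate

Total weld length L_w = 380 mm. Treat welds as unit-width lines.
Polar moment about centroid: J = 2[d³/12 + d(b/2)²] = 2[190³/12 + 190×50²] = 2093000 mm³.
Direct shear f_v = P/L_w = 69×10³ / 380 = 181.6 N/mm (vertical).
Torsion M = P·e = 69×10³ × 210 = 14490000 N·mm.
Critical point at (x, y) = (50, 95) from centroid. f_tx = M·y/J = 657.6 N/mm; f_ty = M·x/J = 346.1 N/mm.
Resultant f_max = √[f_tx² + (f_v + f_ty)²] = √[657.6² + (181.6 + 346.1)²] = 843.2 N/mm.
Capacity per unit length: φr_n = 0.75 × 0.6 × 430 × (0.707 × 5) = 684 N/mm.
843.2 > 684 → NOT adequate.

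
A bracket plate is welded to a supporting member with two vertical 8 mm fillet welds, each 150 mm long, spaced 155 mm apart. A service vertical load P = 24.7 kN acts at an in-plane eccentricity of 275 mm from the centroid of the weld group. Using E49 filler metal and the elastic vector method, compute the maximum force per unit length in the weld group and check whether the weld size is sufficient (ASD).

f_max ≈ 373 N/mm; adequate

E49XX → F_EXX = 490 MPa.
Total weld length L_w = 300 mm. Treat welds as unit-width lines.
Polar moment about centroid: J = 2[d³/12 + d(b/2)²] = 2[150³/12 + 150×77.5²] = 2364000 mm³.
Direct shear f_v = P/L_w = 24.7×10³ / 300 = 82.33 N/mm (vertical).
Torsion M = P·e = 24.7×10³ × 275 = 6792500 N·mm.
Critical point at (x, y) = (77.5, 75) from centroid. f_tx = M·y/J = 215.5 N/mm; f_ty = M·x/J = 222.6 N/mm.
Resultant f_max = √[f_tx² + (f_v + f_ty)²] = √[215.5² + (82.33 + 222.6)²] = 373.4 N/mm.
Capacity per unit length: r_n/Ω = (1/2.0) × 0.6 × 490 × (0.707 × 8) = 831.4 N/mm.
373.4 ≤ 831.4 → adequate.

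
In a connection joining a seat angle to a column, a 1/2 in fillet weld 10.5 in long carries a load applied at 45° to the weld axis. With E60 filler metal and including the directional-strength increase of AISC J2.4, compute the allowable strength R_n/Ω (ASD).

E60XX → F_EXX = 60 ksi.
t_e = 0.707 × 0.5 = 0.3535 in; A_we = 0.3535 × 10.5 = 3.712 in².
Directional factor: 1.0 + 0.5 sin^1.5(45°) = 1.297.
F_nw = 0.6 × 60 × 1.297 = 46.7 ksi.
R_n/Ω = (46.7 × 3.712) / 2.0 = 86.67 kip.

R_n/Ω ≈ 86.7 kip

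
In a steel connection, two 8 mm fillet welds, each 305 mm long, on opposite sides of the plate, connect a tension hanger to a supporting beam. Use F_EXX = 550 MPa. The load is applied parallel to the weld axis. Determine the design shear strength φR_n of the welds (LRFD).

φR_n ≈ 854 kN

Effective throat t_e = 0.707 × 8 = 5.656 mm.
Total length L = 610 mm; A_we = 5.656 × 610 = 3450 mm².
F_nw = 0.6 F_EXX = 0.6 × 550 = 330 MPa.
φR_n = 0.75 × 330 × 3450 × 10⁻³ = 853.9 kN.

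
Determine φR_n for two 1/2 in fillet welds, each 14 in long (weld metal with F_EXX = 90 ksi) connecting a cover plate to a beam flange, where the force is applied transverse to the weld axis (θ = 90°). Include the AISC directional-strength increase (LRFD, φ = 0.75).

φR_n ≈ 601 kip

t_e = 0.707 × 0.5 = 0.3535 in; A_we = 0.3535 × 28 = 9.898 in².
Directional factor: 1.0 + 0.5 sin^1.5(90°) = 1.5.
F_nw = 0.6 × 90 × 1.5 = 81 ksi.
φR_n = 0.75 × 81 × 9.898 = 601.3 kip.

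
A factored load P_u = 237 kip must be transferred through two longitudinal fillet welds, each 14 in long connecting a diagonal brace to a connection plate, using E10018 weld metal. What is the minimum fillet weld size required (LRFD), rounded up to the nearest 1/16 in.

w = 5/16 in

E100XX → F_EXX = 100 ksi.
Total weld length L = 28 in.
Required throat t_e = P_u / (φ × 0.6 F_EXX × L) = 237 / (0.75 × 0.6 × 100 × 28) = 0.1881 in.
Required leg w = t_e / 0.707 = 0.266 in → use 5/16 in.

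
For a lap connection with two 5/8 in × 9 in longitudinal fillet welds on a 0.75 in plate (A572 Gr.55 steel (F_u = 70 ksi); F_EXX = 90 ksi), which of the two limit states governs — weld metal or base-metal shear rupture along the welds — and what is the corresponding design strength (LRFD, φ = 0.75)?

φR_n ≈ 322 kip (weld metal governs)

t_e = 0.707 × 0.625 = 0.4419 in; L = 18 in.
Weld metal: φR_n = 0.75 × 0.6 × 90 × 0.4419 × 18 = 322.1 kip.
Base metal (shear rupture): φR_n = 0.75 × 0.6 × 70 × 0.75 × 18 = 425.2 kip.
Governing: weld metal.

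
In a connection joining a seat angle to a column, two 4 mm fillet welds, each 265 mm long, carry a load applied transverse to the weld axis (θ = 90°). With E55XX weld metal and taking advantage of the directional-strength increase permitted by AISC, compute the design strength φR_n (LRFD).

E55XX → F_EXX = 550 MPa.
t_e = 0.707 × 4 = 2.828 mm; A_we = 2.828 × 530 = 1499 mm².
Directional factor: 1.0 + 0.5 sin^1.5(90°) = 1.5.
F_nw = 0.6 × 550 × 1.5 = 495 MPa.
φR_n = 0.75 × 495 × 1499 × 10⁻³ = 556.4 kN.

φR_n ≈ 556 kN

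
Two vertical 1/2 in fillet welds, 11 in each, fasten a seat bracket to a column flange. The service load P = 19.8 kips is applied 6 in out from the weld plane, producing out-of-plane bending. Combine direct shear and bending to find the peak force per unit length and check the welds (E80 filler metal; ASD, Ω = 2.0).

f_max ≈ 3.08 kip/in; adequate

E80XX → F_EXX = 80 ksi.
L_w = 2 × 11 = 22 in; section modulus (unit throat) S = 2 × L²/6 = 40.33 in².
Direct shear f_v = P/L_w = 19.8/22 = 0.9 kip/in.
Moment M = P × e = 19.8 × 6 = 118.8 kip·in; bending f_b = M/S = 2.945 kip/in.
f_max = √(f_v² + f_b²) = √(0.9² + 2.945²) = 3.08 kip/in.
r_n/Ω = (1/2.0) × 0.6 × 80 × (0.707 × 0.5) = 8.484 kip/in → adequate.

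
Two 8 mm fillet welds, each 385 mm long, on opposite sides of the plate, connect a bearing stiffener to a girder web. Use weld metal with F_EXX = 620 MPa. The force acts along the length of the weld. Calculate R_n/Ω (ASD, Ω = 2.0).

Effective throat t_e = 0.707 × 8 = 5.656 mm.
Total length L = 770 mm; A_we = 5.656 × 770 = 4355 mm².
F_nw = 0.6 F_EXX = 0.6 × 620 = 372 MPa.
R_n = 372 × 4355 × 10⁻³ = 1620 kN; R_n/Ω = 1620/2.0 = 810.1 kN.

R_n/Ω ≈ 810 kN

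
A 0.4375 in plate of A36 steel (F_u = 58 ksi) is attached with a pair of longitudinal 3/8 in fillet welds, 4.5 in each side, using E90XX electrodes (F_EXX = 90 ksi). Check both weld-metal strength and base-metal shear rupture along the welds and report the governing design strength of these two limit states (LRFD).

φR_n ≈ 96.6 kip (weld metal governs)

t_e = 0.707 × 0.375 = 0.2651 in; L = 9 in.
Weld metal: φR_n = 0.75 × 0.6 × 90 × 0.2651 × 9 = 96.64 kip.
Base metal (shear rupture): φR_n = 0.75 × 0.6 × 58 × 0.4375 × 9 = 102.8 kip.
Governing: weld metal.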